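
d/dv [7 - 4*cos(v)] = 4*sin(v)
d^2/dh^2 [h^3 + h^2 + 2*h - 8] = 6*h + 2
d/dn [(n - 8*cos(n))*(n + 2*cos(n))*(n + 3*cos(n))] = 3*n^2*sin(n) + 3*n^2 + 34*n*sin(2*n) - 6*n*cos(n) + 144*sin(n)*cos(n)^2 - 34*cos(n)^2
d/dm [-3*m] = -3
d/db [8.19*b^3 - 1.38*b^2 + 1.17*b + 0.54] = 24.57*b^2 - 2.76*b + 1.17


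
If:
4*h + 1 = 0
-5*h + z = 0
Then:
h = -1/4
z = -5/4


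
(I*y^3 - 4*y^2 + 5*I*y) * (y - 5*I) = I*y^4 + y^3 + 25*I*y^2 + 25*y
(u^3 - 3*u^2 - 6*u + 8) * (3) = 3*u^3 - 9*u^2 - 18*u + 24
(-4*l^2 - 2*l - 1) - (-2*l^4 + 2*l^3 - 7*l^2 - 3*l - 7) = 2*l^4 - 2*l^3 + 3*l^2 + l + 6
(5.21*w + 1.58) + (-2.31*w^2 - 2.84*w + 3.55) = -2.31*w^2 + 2.37*w + 5.13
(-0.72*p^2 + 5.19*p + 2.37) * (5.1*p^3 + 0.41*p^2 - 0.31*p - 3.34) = -3.672*p^5 + 26.1738*p^4 + 14.4381*p^3 + 1.7676*p^2 - 18.0693*p - 7.9158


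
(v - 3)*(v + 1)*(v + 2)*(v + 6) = v^4 + 6*v^3 - 7*v^2 - 48*v - 36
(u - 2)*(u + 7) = u^2 + 5*u - 14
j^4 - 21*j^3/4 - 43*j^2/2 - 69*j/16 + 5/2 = (j - 8)*(j - 1/4)*(j + 1/2)*(j + 5/2)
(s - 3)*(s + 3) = s^2 - 9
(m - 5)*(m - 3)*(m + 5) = m^3 - 3*m^2 - 25*m + 75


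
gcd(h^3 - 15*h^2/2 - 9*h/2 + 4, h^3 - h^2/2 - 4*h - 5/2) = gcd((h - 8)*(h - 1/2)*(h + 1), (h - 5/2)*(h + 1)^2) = h + 1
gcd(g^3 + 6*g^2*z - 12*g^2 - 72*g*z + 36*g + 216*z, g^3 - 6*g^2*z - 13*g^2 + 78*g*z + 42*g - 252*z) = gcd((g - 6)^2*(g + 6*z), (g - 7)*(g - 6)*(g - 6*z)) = g - 6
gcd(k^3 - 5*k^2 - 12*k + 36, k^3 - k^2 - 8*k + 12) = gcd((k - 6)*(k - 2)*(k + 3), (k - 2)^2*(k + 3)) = k^2 + k - 6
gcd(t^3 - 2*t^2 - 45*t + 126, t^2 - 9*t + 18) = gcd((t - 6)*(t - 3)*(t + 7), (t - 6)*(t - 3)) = t^2 - 9*t + 18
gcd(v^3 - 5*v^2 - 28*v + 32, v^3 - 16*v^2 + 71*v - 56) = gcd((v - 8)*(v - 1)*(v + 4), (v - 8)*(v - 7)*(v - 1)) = v^2 - 9*v + 8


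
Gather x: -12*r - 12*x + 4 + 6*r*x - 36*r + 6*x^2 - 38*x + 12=-48*r + 6*x^2 + x*(6*r - 50) + 16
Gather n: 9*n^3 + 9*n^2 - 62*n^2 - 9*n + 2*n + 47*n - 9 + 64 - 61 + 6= 9*n^3 - 53*n^2 + 40*n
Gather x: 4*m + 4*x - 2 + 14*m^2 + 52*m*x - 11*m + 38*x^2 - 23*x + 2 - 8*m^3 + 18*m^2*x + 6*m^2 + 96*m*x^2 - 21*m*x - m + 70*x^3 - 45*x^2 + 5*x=-8*m^3 + 20*m^2 - 8*m + 70*x^3 + x^2*(96*m - 7) + x*(18*m^2 + 31*m - 14)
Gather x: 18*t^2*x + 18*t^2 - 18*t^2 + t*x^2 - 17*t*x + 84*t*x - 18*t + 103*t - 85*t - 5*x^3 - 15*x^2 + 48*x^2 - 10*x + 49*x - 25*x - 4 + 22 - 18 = -5*x^3 + x^2*(t + 33) + x*(18*t^2 + 67*t + 14)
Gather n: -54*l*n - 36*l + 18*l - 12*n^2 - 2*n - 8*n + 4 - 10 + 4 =-18*l - 12*n^2 + n*(-54*l - 10) - 2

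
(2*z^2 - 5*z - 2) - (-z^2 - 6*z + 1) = 3*z^2 + z - 3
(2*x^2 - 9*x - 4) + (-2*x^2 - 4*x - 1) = -13*x - 5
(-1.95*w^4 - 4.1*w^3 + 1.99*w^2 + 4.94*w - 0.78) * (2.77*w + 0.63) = -5.4015*w^5 - 12.5855*w^4 + 2.9293*w^3 + 14.9375*w^2 + 0.9516*w - 0.4914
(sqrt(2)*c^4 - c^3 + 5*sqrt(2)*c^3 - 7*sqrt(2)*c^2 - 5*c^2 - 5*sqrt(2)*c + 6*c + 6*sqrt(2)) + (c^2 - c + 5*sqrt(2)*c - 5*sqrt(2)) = sqrt(2)*c^4 - c^3 + 5*sqrt(2)*c^3 - 7*sqrt(2)*c^2 - 4*c^2 + 5*c + sqrt(2)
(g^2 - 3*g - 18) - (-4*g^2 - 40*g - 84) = 5*g^2 + 37*g + 66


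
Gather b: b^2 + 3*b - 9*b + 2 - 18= b^2 - 6*b - 16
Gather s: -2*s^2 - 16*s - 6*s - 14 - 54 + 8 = -2*s^2 - 22*s - 60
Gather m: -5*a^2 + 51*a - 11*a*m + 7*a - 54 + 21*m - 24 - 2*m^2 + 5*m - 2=-5*a^2 + 58*a - 2*m^2 + m*(26 - 11*a) - 80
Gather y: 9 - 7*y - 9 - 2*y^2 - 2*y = -2*y^2 - 9*y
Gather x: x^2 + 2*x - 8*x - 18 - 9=x^2 - 6*x - 27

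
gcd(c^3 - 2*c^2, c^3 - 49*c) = c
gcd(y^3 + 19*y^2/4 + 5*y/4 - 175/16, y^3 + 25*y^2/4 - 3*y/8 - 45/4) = y - 5/4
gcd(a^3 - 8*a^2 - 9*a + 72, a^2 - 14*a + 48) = a - 8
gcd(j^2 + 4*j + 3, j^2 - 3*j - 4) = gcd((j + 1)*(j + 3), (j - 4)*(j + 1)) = j + 1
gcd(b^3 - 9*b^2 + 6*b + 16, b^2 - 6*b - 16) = b - 8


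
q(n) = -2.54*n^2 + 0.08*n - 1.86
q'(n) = 0.08 - 5.08*n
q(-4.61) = -56.21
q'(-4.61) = 23.50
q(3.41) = -31.12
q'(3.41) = -17.24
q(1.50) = -7.46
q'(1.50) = -7.54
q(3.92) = -40.58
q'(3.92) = -19.83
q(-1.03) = -4.64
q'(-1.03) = 5.31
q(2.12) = -13.11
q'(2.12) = -10.69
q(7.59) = -147.58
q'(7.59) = -38.48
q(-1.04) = -4.69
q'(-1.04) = 5.36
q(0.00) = -1.86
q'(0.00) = 0.08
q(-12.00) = -368.58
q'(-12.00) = 61.04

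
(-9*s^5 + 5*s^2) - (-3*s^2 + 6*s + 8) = -9*s^5 + 8*s^2 - 6*s - 8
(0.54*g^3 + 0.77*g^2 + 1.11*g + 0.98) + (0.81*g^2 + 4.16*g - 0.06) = 0.54*g^3 + 1.58*g^2 + 5.27*g + 0.92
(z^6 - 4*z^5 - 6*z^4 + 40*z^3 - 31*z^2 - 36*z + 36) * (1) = z^6 - 4*z^5 - 6*z^4 + 40*z^3 - 31*z^2 - 36*z + 36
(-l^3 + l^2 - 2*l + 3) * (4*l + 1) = -4*l^4 + 3*l^3 - 7*l^2 + 10*l + 3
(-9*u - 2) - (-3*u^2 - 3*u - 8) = 3*u^2 - 6*u + 6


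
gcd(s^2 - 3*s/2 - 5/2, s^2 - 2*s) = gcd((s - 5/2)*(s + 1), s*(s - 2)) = 1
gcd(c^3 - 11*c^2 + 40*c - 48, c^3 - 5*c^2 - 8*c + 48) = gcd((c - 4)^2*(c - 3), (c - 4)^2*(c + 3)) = c^2 - 8*c + 16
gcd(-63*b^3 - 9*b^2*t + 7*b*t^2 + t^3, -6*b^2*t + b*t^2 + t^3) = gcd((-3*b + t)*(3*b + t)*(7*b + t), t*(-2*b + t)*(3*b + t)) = 3*b + t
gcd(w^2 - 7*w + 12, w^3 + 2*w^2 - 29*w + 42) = w - 3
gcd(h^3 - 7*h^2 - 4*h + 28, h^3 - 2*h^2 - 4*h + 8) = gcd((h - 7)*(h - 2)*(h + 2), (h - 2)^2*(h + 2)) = h^2 - 4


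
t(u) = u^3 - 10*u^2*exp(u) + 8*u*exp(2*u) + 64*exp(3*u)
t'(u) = -10*u^2*exp(u) + 3*u^2 + 16*u*exp(2*u) - 20*u*exp(u) + 192*exp(3*u) + 8*exp(2*u)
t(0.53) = 321.45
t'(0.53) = 967.15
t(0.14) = 98.66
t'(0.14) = 302.38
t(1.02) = 1399.93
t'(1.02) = 4199.62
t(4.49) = 45570389.82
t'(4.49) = 136517130.93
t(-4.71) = -106.49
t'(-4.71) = 65.40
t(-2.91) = -29.31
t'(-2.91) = 23.88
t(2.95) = 453338.76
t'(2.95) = 1356468.91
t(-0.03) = 58.26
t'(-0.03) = 183.13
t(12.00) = 275921361736731787.86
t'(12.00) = 827761754597115834.72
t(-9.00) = -729.10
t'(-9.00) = 242.92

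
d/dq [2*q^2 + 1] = 4*q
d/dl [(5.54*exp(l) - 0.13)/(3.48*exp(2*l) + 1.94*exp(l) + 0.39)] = (-19.2792*exp(2*l) + 0.9048*exp(l) + 2.4128)*exp(l)/(12.1104*exp(4*l) + 13.5024*exp(3*l) + 6.478*exp(2*l) + 1.5132*exp(l) + 0.1521)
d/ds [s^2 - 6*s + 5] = 2*s - 6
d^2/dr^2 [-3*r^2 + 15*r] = -6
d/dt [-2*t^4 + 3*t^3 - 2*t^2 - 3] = t*(-8*t^2 + 9*t - 4)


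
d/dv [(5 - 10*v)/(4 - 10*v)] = 5/(2*(5*v - 2)^2)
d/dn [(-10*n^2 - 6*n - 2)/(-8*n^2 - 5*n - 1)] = 2*(n^2 - 6*n - 2)/(64*n^4 + 80*n^3 + 41*n^2 + 10*n + 1)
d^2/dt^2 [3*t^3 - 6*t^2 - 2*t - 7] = 18*t - 12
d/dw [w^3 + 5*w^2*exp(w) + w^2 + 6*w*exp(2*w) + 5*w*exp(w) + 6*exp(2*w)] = 5*w^2*exp(w) + 3*w^2 + 12*w*exp(2*w) + 15*w*exp(w) + 2*w + 18*exp(2*w) + 5*exp(w)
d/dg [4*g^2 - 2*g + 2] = 8*g - 2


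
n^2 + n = n*(n + 1)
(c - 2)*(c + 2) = c^2 - 4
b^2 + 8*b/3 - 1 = (b - 1/3)*(b + 3)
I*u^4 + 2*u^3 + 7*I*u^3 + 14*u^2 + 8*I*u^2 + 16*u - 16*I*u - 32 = (u + 4)^2*(u - 2*I)*(I*u - I)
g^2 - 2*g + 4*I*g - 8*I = (g - 2)*(g + 4*I)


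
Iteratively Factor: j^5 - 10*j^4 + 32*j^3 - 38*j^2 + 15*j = (j - 1)*(j^4 - 9*j^3 + 23*j^2 - 15*j) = j*(j - 1)*(j^3 - 9*j^2 + 23*j - 15) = j*(j - 1)^2*(j^2 - 8*j + 15) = j*(j - 5)*(j - 1)^2*(j - 3)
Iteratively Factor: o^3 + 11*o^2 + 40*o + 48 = (o + 3)*(o^2 + 8*o + 16) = (o + 3)*(o + 4)*(o + 4)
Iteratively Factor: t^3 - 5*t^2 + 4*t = (t - 1)*(t^2 - 4*t) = (t - 4)*(t - 1)*(t)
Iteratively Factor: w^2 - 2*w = (w)*(w - 2)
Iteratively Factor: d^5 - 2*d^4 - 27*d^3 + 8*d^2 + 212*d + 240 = (d - 4)*(d^4 + 2*d^3 - 19*d^2 - 68*d - 60) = (d - 5)*(d - 4)*(d^3 + 7*d^2 + 16*d + 12) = (d - 5)*(d - 4)*(d + 3)*(d^2 + 4*d + 4) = (d - 5)*(d - 4)*(d + 2)*(d + 3)*(d + 2)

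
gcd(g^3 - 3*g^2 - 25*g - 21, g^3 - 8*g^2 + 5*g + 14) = g^2 - 6*g - 7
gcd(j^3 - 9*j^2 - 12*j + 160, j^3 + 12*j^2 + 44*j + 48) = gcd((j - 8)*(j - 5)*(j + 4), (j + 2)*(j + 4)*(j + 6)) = j + 4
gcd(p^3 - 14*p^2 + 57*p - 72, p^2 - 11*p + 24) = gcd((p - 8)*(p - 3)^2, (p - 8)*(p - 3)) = p^2 - 11*p + 24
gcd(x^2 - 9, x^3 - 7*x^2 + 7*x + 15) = x - 3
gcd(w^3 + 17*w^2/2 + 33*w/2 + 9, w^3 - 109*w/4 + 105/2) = w + 6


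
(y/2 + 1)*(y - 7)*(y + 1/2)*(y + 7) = y^4/2 + 5*y^3/4 - 24*y^2 - 245*y/4 - 49/2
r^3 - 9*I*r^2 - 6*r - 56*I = (r - 7*I)*(r - 4*I)*(r + 2*I)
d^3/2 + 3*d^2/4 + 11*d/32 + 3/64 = (d/2 + 1/4)*(d + 1/4)*(d + 3/4)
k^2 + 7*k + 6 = (k + 1)*(k + 6)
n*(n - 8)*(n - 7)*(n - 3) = n^4 - 18*n^3 + 101*n^2 - 168*n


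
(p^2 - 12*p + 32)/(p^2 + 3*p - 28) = (p - 8)/(p + 7)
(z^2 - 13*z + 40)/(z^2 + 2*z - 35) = (z - 8)/(z + 7)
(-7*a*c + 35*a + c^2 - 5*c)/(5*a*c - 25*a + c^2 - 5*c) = (-7*a + c)/(5*a + c)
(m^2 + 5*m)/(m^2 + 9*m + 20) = m/(m + 4)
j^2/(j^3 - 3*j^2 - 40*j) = j/(j^2 - 3*j - 40)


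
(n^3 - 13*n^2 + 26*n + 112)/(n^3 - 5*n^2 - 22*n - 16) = (n - 7)/(n + 1)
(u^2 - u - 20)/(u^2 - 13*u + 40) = (u + 4)/(u - 8)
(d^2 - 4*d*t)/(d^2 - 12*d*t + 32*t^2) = d/(d - 8*t)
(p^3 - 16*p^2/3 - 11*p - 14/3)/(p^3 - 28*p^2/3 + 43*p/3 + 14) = (p + 1)/(p - 3)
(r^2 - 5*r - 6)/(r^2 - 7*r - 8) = (r - 6)/(r - 8)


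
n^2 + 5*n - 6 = (n - 1)*(n + 6)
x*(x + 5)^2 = x^3 + 10*x^2 + 25*x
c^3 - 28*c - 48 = (c - 6)*(c + 2)*(c + 4)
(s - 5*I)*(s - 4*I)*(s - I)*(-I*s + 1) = -I*s^4 - 9*s^3 + 19*I*s^2 - 9*s + 20*I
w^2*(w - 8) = w^3 - 8*w^2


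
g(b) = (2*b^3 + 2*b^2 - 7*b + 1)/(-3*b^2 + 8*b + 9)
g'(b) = (6*b - 8)*(2*b^3 + 2*b^2 - 7*b + 1)/(-3*b^2 + 8*b + 9)^2 + (6*b^2 + 4*b - 7)/(-3*b^2 + 8*b + 9) = (-6*b^4 + 32*b^3 + 49*b^2 + 42*b - 71)/(9*b^4 - 48*b^3 + 10*b^2 + 144*b + 81)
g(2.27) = 1.61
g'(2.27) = 3.59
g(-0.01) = 0.12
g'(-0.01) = -0.90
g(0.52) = -0.15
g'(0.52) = -0.21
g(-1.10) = -2.47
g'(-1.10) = -9.29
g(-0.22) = 0.37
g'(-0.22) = -1.55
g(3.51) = 731.47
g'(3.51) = 80484.51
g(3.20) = 16.65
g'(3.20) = 65.40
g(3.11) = 12.08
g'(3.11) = 39.52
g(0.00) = 0.11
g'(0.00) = -0.88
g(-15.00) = 7.88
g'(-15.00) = -0.65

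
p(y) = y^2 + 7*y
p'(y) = 2*y + 7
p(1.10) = 8.91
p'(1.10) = 9.20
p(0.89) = 7.02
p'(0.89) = 8.78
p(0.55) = 4.15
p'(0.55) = 8.10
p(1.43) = 12.05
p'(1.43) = 9.86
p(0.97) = 7.73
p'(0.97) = 8.94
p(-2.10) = -10.29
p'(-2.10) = 2.80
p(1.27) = 10.50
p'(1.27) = 9.54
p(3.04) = 30.52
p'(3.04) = 13.08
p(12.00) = 228.00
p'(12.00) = 31.00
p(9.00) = 144.00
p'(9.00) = 25.00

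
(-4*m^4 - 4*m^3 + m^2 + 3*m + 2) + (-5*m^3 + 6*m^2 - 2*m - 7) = -4*m^4 - 9*m^3 + 7*m^2 + m - 5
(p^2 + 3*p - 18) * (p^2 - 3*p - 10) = p^4 - 37*p^2 + 24*p + 180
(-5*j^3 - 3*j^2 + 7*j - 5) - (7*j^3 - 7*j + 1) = -12*j^3 - 3*j^2 + 14*j - 6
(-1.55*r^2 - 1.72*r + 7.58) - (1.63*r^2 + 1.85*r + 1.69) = -3.18*r^2 - 3.57*r + 5.89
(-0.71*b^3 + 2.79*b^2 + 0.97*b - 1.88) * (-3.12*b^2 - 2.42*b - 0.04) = 2.2152*b^5 - 6.9866*b^4 - 9.7498*b^3 + 3.4066*b^2 + 4.5108*b + 0.0752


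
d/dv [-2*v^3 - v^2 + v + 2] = -6*v^2 - 2*v + 1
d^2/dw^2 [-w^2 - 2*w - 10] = -2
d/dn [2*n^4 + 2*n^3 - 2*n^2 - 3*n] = 8*n^3 + 6*n^2 - 4*n - 3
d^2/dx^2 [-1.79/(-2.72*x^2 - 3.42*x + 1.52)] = (-26.486272*x^2 - 33.302592*x + 1.79*(5.44*x + 3.42)*(10.88*x + 6.84) + 14.801152)/(2.72*x^2 + 3.42*x - 1.52)^3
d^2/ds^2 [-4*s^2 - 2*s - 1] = -8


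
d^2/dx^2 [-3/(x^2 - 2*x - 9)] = 6*(-x^2 + 2*x + 4*(x - 1)^2 + 9)/(-x^2 + 2*x + 9)^3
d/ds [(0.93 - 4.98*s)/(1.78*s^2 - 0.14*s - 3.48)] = (8.8644*s^2 - 3.3108*s + 17.4606)/(3.1684*s^4 - 0.4984*s^3 - 12.3692*s^2 + 0.9744*s + 12.1104)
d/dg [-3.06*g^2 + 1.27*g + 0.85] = 1.27 - 6.12*g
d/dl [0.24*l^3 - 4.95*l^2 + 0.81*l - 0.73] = 0.72*l^2 - 9.9*l + 0.81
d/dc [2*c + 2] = 2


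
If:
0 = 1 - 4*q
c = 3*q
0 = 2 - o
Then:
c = 3/4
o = 2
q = 1/4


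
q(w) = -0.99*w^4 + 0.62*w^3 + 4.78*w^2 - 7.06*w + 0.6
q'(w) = -3.96*w^3 + 1.86*w^2 + 9.56*w - 7.06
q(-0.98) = 10.61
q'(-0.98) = -10.92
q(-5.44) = -786.37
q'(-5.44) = 633.49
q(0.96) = -2.06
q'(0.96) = 0.33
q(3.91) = -148.25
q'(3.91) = -177.96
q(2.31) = -10.75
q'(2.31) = -23.86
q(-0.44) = 4.54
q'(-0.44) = -10.57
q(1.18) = -1.98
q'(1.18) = 0.30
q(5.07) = -485.66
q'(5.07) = -426.86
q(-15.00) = -51029.25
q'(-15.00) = 13633.04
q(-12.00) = -20826.36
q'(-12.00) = 6988.94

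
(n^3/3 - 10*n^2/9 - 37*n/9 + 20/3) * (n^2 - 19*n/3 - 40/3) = n^5/3 - 29*n^4/9 - 41*n^3/27 + 1283*n^2/27 + 340*n/27 - 800/9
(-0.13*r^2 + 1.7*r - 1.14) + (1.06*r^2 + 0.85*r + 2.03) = 0.93*r^2 + 2.55*r + 0.89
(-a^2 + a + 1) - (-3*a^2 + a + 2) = 2*a^2 - 1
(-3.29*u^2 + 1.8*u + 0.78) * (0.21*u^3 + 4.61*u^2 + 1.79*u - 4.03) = -0.6909*u^5 - 14.7889*u^4 + 2.5727*u^3 + 20.0765*u^2 - 5.8578*u - 3.1434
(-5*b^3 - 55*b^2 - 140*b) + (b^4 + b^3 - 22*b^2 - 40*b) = b^4 - 4*b^3 - 77*b^2 - 180*b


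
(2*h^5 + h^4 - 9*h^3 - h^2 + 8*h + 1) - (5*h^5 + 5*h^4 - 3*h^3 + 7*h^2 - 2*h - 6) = -3*h^5 - 4*h^4 - 6*h^3 - 8*h^2 + 10*h + 7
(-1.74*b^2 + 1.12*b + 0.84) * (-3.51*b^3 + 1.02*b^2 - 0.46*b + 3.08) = 6.1074*b^5 - 5.706*b^4 - 1.0056*b^3 - 5.0176*b^2 + 3.0632*b + 2.5872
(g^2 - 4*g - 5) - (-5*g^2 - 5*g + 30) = 6*g^2 + g - 35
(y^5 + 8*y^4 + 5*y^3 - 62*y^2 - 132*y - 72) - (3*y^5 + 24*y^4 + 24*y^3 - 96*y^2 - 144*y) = -2*y^5 - 16*y^4 - 19*y^3 + 34*y^2 + 12*y - 72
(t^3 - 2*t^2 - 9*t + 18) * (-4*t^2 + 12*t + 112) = -4*t^5 + 20*t^4 + 124*t^3 - 404*t^2 - 792*t + 2016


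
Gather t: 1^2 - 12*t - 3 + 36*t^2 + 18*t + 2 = 36*t^2 + 6*t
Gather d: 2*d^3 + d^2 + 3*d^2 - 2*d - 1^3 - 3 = 2*d^3 + 4*d^2 - 2*d - 4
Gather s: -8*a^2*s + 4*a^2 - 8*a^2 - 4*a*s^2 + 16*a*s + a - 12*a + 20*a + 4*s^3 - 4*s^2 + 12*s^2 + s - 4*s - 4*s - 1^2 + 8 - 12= -4*a^2 + 9*a + 4*s^3 + s^2*(8 - 4*a) + s*(-8*a^2 + 16*a - 7) - 5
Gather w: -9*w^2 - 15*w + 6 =-9*w^2 - 15*w + 6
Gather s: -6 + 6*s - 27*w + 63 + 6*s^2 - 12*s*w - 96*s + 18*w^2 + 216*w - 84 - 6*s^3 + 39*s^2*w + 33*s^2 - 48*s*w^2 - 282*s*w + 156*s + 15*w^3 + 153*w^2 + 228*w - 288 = -6*s^3 + s^2*(39*w + 39) + s*(-48*w^2 - 294*w + 66) + 15*w^3 + 171*w^2 + 417*w - 315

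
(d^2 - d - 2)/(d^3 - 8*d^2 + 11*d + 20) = (d - 2)/(d^2 - 9*d + 20)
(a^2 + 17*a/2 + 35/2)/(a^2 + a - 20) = (a + 7/2)/(a - 4)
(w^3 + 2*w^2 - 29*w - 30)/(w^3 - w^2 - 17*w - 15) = (w + 6)/(w + 3)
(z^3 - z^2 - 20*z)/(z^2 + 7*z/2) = 2*(z^2 - z - 20)/(2*z + 7)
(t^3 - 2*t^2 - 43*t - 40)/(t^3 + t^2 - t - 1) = (t^2 - 3*t - 40)/(t^2 - 1)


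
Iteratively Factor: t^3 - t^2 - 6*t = (t - 3)*(t^2 + 2*t) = t*(t - 3)*(t + 2)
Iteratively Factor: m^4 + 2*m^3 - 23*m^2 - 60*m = (m + 4)*(m^3 - 2*m^2 - 15*m) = m*(m + 4)*(m^2 - 2*m - 15) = m*(m + 3)*(m + 4)*(m - 5)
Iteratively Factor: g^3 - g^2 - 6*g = (g)*(g^2 - g - 6) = g*(g - 3)*(g + 2)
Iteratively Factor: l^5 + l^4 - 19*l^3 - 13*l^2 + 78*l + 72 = (l - 3)*(l^4 + 4*l^3 - 7*l^2 - 34*l - 24) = (l - 3)*(l + 2)*(l^3 + 2*l^2 - 11*l - 12) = (l - 3)*(l + 1)*(l + 2)*(l^2 + l - 12) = (l - 3)^2*(l + 1)*(l + 2)*(l + 4)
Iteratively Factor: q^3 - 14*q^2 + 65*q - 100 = (q - 5)*(q^2 - 9*q + 20) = (q - 5)*(q - 4)*(q - 5)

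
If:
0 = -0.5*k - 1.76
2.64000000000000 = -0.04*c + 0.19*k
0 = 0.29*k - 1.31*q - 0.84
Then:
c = -82.72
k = -3.52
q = -1.42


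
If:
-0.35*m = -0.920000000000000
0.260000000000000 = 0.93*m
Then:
No Solution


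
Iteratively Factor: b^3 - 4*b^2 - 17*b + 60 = (b - 3)*(b^2 - b - 20) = (b - 3)*(b + 4)*(b - 5)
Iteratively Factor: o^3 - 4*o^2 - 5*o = (o - 5)*(o^2 + o) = o*(o - 5)*(o + 1)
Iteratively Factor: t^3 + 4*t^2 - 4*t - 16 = (t - 2)*(t^2 + 6*t + 8) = (t - 2)*(t + 4)*(t + 2)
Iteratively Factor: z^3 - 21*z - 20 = (z + 1)*(z^2 - z - 20) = (z + 1)*(z + 4)*(z - 5)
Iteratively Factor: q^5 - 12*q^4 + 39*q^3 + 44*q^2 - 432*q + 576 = (q + 3)*(q^4 - 15*q^3 + 84*q^2 - 208*q + 192) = (q - 4)*(q + 3)*(q^3 - 11*q^2 + 40*q - 48) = (q - 4)^2*(q + 3)*(q^2 - 7*q + 12) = (q - 4)^3*(q + 3)*(q - 3)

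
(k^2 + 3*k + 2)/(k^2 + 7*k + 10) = (k + 1)/(k + 5)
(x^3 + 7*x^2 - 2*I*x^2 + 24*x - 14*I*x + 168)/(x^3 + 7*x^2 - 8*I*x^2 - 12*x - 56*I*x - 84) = (x + 4*I)/(x - 2*I)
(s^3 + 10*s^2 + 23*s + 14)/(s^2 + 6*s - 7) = (s^2 + 3*s + 2)/(s - 1)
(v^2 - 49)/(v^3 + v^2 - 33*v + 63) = (v - 7)/(v^2 - 6*v + 9)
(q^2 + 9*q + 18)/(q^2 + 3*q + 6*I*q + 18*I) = (q + 6)/(q + 6*I)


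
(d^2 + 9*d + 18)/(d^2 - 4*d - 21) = (d + 6)/(d - 7)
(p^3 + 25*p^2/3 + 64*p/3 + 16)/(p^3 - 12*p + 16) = (p^2 + 13*p/3 + 4)/(p^2 - 4*p + 4)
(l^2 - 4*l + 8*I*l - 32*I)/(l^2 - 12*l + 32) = (l + 8*I)/(l - 8)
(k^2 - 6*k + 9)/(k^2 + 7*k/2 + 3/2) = 2*(k^2 - 6*k + 9)/(2*k^2 + 7*k + 3)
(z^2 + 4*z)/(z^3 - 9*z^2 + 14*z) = (z + 4)/(z^2 - 9*z + 14)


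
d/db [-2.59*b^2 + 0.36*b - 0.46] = 0.36 - 5.18*b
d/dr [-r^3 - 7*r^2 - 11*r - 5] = -3*r^2 - 14*r - 11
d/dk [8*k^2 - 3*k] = 16*k - 3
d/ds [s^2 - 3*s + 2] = 2*s - 3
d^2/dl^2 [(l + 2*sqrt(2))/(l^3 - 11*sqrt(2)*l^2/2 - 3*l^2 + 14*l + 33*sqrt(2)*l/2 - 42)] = 4*((l + 2*sqrt(2))*(6*l^2 - 22*sqrt(2)*l - 12*l + 28 + 33*sqrt(2))^2 + (-6*l^2 + 12*l + 22*sqrt(2)*l + (l + 2*sqrt(2))*(-6*l + 6 + 11*sqrt(2)) - 33*sqrt(2) - 28)*(2*l^3 - 11*sqrt(2)*l^2 - 6*l^2 + 28*l + 33*sqrt(2)*l - 84))/(2*l^3 - 11*sqrt(2)*l^2 - 6*l^2 + 28*l + 33*sqrt(2)*l - 84)^3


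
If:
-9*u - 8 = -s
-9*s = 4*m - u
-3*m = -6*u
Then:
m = -18/11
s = 7/11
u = -9/11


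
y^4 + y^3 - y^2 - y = y*(y - 1)*(y + 1)^2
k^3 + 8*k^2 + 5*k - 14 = (k - 1)*(k + 2)*(k + 7)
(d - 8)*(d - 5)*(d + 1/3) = d^3 - 38*d^2/3 + 107*d/3 + 40/3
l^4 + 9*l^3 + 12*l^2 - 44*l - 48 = (l - 2)*(l + 1)*(l + 4)*(l + 6)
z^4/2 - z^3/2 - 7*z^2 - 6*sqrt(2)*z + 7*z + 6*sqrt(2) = (z/2 + sqrt(2))*(z - 1)*(z - 3*sqrt(2))*(z + sqrt(2))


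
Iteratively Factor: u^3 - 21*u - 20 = (u + 1)*(u^2 - u - 20) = (u - 5)*(u + 1)*(u + 4)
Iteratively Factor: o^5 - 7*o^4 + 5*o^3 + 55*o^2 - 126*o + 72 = (o - 1)*(o^4 - 6*o^3 - o^2 + 54*o - 72) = (o - 1)*(o + 3)*(o^3 - 9*o^2 + 26*o - 24) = (o - 3)*(o - 1)*(o + 3)*(o^2 - 6*o + 8) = (o - 4)*(o - 3)*(o - 1)*(o + 3)*(o - 2)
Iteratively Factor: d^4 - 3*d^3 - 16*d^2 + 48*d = (d - 3)*(d^3 - 16*d) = (d - 4)*(d - 3)*(d^2 + 4*d) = d*(d - 4)*(d - 3)*(d + 4)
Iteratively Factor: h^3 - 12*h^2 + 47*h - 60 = (h - 3)*(h^2 - 9*h + 20) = (h - 4)*(h - 3)*(h - 5)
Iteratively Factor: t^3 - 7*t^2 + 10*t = (t)*(t^2 - 7*t + 10) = t*(t - 2)*(t - 5)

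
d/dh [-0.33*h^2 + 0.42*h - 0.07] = 0.42 - 0.66*h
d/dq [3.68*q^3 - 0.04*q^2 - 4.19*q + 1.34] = 11.04*q^2 - 0.08*q - 4.19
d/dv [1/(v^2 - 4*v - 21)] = 2*(2 - v)/(-v^2 + 4*v + 21)^2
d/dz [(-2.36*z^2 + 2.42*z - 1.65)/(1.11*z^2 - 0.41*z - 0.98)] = (-1.7186*z^2 + 8.2886*z - 3.0481)/(1.2321*z^4 - 0.9102*z^3 - 2.0075*z^2 + 0.8036*z + 0.9604)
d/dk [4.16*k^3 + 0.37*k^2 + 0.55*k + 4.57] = 12.48*k^2 + 0.74*k + 0.55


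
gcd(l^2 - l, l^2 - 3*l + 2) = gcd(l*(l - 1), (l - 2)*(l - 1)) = l - 1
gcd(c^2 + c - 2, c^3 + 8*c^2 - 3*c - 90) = 1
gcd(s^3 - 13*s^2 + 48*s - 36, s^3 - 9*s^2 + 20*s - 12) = s^2 - 7*s + 6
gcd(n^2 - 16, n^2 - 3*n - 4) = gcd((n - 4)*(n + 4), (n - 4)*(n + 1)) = n - 4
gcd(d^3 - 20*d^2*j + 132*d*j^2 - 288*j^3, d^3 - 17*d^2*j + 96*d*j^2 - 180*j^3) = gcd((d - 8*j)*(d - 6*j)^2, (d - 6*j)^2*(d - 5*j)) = d^2 - 12*d*j + 36*j^2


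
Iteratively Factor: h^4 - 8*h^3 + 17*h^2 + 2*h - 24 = (h - 4)*(h^3 - 4*h^2 + h + 6) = (h - 4)*(h - 3)*(h^2 - h - 2) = (h - 4)*(h - 3)*(h + 1)*(h - 2)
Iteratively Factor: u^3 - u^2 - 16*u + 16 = (u + 4)*(u^2 - 5*u + 4) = (u - 4)*(u + 4)*(u - 1)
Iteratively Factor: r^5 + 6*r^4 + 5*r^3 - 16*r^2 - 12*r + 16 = (r - 1)*(r^4 + 7*r^3 + 12*r^2 - 4*r - 16) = (r - 1)*(r + 4)*(r^3 + 3*r^2 - 4) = (r - 1)^2*(r + 4)*(r^2 + 4*r + 4) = (r - 1)^2*(r + 2)*(r + 4)*(r + 2)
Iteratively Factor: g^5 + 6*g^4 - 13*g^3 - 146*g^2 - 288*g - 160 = (g + 1)*(g^4 + 5*g^3 - 18*g^2 - 128*g - 160) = (g + 1)*(g + 4)*(g^3 + g^2 - 22*g - 40) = (g + 1)*(g + 2)*(g + 4)*(g^2 - g - 20) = (g + 1)*(g + 2)*(g + 4)^2*(g - 5)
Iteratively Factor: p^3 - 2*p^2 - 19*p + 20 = (p + 4)*(p^2 - 6*p + 5) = (p - 5)*(p + 4)*(p - 1)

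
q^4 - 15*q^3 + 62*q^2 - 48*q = q*(q - 8)*(q - 6)*(q - 1)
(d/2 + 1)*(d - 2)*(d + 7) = d^3/2 + 7*d^2/2 - 2*d - 14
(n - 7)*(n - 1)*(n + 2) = n^3 - 6*n^2 - 9*n + 14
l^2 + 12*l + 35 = (l + 5)*(l + 7)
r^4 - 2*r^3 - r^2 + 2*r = r*(r - 2)*(r - 1)*(r + 1)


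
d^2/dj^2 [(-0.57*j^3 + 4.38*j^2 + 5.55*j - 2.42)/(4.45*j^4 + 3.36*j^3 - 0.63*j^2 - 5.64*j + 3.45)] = (-22.5748500000001*j^9 + 520.4097*j^8 + 1702.19709*j^7 + 290.056964000001*j^6 + 661.434642000001*j^5 - 477.004572000002*j^4 - 1945.14954*j^3 + 66.8721599999999*j^2 + 148.394376*j + 155.771496)/(88.121125*j^12 + 199.6092*j^11 + 113.289435*j^10 - 353.643804*j^9 - 317.058534*j^8 + 217.35756*j^7 + 554.855535*j^6 - 249.42114*j^5 - 289.387134*j^4 + 14.122296*j^3 + 306.733635*j^2 - 201.3903*j + 41.063625)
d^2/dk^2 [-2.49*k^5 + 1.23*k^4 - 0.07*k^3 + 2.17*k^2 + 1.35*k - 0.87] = -49.8*k^3 + 14.76*k^2 - 0.42*k + 4.34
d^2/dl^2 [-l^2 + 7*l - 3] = -2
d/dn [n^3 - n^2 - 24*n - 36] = 3*n^2 - 2*n - 24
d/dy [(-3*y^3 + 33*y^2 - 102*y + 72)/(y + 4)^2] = 3*(-y^3 - 12*y^2 + 122*y - 184)/(y^3 + 12*y^2 + 48*y + 64)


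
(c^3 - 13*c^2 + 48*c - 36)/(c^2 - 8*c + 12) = (c^2 - 7*c + 6)/(c - 2)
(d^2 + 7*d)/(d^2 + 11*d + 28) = d/(d + 4)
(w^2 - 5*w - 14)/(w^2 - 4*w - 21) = (w + 2)/(w + 3)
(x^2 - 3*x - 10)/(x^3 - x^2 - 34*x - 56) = (x - 5)/(x^2 - 3*x - 28)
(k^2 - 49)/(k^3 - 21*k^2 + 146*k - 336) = (k + 7)/(k^2 - 14*k + 48)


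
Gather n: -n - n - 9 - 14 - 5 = -2*n - 28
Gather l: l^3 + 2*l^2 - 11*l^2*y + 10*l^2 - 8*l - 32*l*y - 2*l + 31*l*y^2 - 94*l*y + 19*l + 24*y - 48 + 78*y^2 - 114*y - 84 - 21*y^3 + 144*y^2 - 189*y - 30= l^3 + l^2*(12 - 11*y) + l*(31*y^2 - 126*y + 9) - 21*y^3 + 222*y^2 - 279*y - 162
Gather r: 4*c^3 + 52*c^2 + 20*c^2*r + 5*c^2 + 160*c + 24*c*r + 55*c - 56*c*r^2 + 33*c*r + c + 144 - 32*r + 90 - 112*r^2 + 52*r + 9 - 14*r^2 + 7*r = 4*c^3 + 57*c^2 + 216*c + r^2*(-56*c - 126) + r*(20*c^2 + 57*c + 27) + 243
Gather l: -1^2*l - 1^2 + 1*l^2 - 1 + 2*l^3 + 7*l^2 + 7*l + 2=2*l^3 + 8*l^2 + 6*l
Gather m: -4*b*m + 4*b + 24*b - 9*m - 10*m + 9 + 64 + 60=28*b + m*(-4*b - 19) + 133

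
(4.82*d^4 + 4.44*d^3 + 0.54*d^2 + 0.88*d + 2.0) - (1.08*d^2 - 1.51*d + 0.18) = 4.82*d^4 + 4.44*d^3 - 0.54*d^2 + 2.39*d + 1.82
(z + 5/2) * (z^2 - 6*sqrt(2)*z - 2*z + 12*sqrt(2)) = z^3 - 6*sqrt(2)*z^2 + z^2/2 - 5*z - 3*sqrt(2)*z + 30*sqrt(2)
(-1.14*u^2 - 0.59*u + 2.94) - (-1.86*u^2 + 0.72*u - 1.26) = 0.72*u^2 - 1.31*u + 4.2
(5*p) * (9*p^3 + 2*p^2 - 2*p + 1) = 45*p^4 + 10*p^3 - 10*p^2 + 5*p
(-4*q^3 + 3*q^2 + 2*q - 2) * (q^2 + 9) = -4*q^5 + 3*q^4 - 34*q^3 + 25*q^2 + 18*q - 18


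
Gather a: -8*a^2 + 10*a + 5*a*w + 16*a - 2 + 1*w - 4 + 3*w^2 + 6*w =-8*a^2 + a*(5*w + 26) + 3*w^2 + 7*w - 6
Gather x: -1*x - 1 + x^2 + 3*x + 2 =x^2 + 2*x + 1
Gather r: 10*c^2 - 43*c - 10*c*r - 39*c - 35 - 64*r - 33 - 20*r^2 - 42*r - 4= 10*c^2 - 82*c - 20*r^2 + r*(-10*c - 106) - 72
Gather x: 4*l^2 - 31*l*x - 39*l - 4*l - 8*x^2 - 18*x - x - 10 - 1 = 4*l^2 - 43*l - 8*x^2 + x*(-31*l - 19) - 11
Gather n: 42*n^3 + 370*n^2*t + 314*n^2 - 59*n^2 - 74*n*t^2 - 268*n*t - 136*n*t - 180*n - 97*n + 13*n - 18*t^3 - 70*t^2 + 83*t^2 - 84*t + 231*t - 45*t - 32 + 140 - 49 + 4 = 42*n^3 + n^2*(370*t + 255) + n*(-74*t^2 - 404*t - 264) - 18*t^3 + 13*t^2 + 102*t + 63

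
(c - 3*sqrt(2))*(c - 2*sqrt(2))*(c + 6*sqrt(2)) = c^3 + sqrt(2)*c^2 - 48*c + 72*sqrt(2)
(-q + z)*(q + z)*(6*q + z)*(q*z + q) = -6*q^4*z - 6*q^4 - q^3*z^2 - q^3*z + 6*q^2*z^3 + 6*q^2*z^2 + q*z^4 + q*z^3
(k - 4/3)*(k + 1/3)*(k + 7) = k^3 + 6*k^2 - 67*k/9 - 28/9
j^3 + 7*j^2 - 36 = (j - 2)*(j + 3)*(j + 6)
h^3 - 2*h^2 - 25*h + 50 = (h - 5)*(h - 2)*(h + 5)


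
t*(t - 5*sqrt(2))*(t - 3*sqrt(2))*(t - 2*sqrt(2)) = t^4 - 10*sqrt(2)*t^3 + 62*t^2 - 60*sqrt(2)*t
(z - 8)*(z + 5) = z^2 - 3*z - 40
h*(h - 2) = h^2 - 2*h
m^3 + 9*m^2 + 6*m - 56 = (m - 2)*(m + 4)*(m + 7)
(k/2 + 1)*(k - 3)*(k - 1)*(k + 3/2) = k^4/2 - k^3/4 - 4*k^2 - 3*k/4 + 9/2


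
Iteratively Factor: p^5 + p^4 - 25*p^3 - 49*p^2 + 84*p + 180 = (p + 3)*(p^4 - 2*p^3 - 19*p^2 + 8*p + 60) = (p - 5)*(p + 3)*(p^3 + 3*p^2 - 4*p - 12) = (p - 5)*(p + 2)*(p + 3)*(p^2 + p - 6) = (p - 5)*(p + 2)*(p + 3)^2*(p - 2)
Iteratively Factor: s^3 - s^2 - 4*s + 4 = (s + 2)*(s^2 - 3*s + 2) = (s - 2)*(s + 2)*(s - 1)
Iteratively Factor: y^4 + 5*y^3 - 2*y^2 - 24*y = (y + 3)*(y^3 + 2*y^2 - 8*y) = y*(y + 3)*(y^2 + 2*y - 8) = y*(y + 3)*(y + 4)*(y - 2)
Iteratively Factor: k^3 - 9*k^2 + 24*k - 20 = (k - 5)*(k^2 - 4*k + 4) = (k - 5)*(k - 2)*(k - 2)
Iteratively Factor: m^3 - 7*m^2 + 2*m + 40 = (m - 4)*(m^2 - 3*m - 10) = (m - 5)*(m - 4)*(m + 2)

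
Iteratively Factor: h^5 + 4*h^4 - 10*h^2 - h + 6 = (h + 1)*(h^4 + 3*h^3 - 3*h^2 - 7*h + 6) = (h + 1)*(h + 3)*(h^3 - 3*h + 2) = (h - 1)*(h + 1)*(h + 3)*(h^2 + h - 2) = (h - 1)^2*(h + 1)*(h + 3)*(h + 2)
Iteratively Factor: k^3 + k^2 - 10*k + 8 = (k + 4)*(k^2 - 3*k + 2) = (k - 1)*(k + 4)*(k - 2)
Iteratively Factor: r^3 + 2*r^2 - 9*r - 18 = (r + 3)*(r^2 - r - 6) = (r - 3)*(r + 3)*(r + 2)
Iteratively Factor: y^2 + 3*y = (y)*(y + 3)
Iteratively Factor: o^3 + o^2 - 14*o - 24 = (o - 4)*(o^2 + 5*o + 6) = (o - 4)*(o + 3)*(o + 2)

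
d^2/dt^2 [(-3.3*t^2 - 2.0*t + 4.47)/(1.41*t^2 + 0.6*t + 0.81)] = (-7.105427357601e-15*t^4 - 2.3688*t^3 + 75.934422*t^2 + 36.39492*t - 9.378234)/(2.803221*t^6 + 3.57858*t^5 + 6.353883*t^4 + 4.32756*t^3 + 3.650103*t^2 + 1.18098*t + 0.531441)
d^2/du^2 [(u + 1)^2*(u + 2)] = 6*u + 8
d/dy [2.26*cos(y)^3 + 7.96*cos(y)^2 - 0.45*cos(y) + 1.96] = (-6.78*cos(y)^2 - 15.92*cos(y) + 0.45)*sin(y)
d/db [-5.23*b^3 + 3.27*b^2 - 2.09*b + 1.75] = -15.69*b^2 + 6.54*b - 2.09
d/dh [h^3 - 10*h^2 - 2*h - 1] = 3*h^2 - 20*h - 2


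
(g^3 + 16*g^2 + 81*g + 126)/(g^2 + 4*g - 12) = (g^2 + 10*g + 21)/(g - 2)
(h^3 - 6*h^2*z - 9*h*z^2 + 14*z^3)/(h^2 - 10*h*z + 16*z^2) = (h^3 - 6*h^2*z - 9*h*z^2 + 14*z^3)/(h^2 - 10*h*z + 16*z^2)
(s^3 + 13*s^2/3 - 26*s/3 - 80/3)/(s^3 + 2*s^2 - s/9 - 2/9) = 3*(3*s^2 + 7*s - 40)/(9*s^2 - 1)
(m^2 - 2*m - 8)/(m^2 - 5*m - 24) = (-m^2 + 2*m + 8)/(-m^2 + 5*m + 24)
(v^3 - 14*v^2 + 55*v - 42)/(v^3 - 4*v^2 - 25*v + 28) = (v - 6)/(v + 4)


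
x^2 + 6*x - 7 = (x - 1)*(x + 7)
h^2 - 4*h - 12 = (h - 6)*(h + 2)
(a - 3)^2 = a^2 - 6*a + 9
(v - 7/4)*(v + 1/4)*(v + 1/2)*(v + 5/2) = v^4 + 3*v^3/2 - 59*v^2/16 - 51*v/16 - 35/64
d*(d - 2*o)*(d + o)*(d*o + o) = d^4*o - d^3*o^2 + d^3*o - 2*d^2*o^3 - d^2*o^2 - 2*d*o^3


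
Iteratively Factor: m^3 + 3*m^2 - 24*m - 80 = (m + 4)*(m^2 - m - 20) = (m + 4)^2*(m - 5)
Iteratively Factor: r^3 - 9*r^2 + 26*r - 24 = (r - 2)*(r^2 - 7*r + 12) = (r - 4)*(r - 2)*(r - 3)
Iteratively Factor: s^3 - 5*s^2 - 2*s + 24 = (s + 2)*(s^2 - 7*s + 12) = (s - 3)*(s + 2)*(s - 4)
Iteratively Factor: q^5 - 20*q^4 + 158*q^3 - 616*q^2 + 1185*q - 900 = (q - 3)*(q^4 - 17*q^3 + 107*q^2 - 295*q + 300) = (q - 3)^2*(q^3 - 14*q^2 + 65*q - 100) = (q - 4)*(q - 3)^2*(q^2 - 10*q + 25) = (q - 5)*(q - 4)*(q - 3)^2*(q - 5)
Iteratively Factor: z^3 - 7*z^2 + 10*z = (z)*(z^2 - 7*z + 10) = z*(z - 2)*(z - 5)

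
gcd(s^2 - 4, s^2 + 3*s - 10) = s - 2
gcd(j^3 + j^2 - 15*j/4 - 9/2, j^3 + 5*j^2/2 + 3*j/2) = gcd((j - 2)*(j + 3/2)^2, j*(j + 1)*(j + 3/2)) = j + 3/2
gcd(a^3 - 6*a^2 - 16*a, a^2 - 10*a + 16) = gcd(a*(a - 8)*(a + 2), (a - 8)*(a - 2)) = a - 8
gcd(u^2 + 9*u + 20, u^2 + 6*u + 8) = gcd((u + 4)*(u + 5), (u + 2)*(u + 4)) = u + 4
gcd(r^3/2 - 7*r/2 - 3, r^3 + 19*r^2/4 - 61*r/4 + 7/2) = 1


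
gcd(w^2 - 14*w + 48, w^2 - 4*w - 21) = 1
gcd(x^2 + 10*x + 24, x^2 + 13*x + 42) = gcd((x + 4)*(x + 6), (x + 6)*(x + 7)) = x + 6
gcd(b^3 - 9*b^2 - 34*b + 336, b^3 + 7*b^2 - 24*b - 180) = b + 6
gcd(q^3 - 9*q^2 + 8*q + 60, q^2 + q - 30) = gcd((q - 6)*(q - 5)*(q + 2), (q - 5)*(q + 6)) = q - 5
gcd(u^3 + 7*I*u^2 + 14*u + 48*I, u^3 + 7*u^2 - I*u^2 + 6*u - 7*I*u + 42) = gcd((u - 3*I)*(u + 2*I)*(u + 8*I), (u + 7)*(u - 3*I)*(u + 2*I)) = u^2 - I*u + 6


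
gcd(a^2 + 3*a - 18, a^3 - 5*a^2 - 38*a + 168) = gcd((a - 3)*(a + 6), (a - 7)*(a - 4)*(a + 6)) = a + 6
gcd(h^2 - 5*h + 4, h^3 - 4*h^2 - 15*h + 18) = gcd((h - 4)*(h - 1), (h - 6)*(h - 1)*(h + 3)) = h - 1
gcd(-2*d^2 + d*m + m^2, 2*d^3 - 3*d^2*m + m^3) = 2*d^2 - d*m - m^2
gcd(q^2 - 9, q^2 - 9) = q^2 - 9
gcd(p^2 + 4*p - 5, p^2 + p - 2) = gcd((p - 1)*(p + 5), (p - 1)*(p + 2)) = p - 1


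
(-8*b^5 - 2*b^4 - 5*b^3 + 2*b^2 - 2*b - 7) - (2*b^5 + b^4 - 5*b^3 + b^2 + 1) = -10*b^5 - 3*b^4 + b^2 - 2*b - 8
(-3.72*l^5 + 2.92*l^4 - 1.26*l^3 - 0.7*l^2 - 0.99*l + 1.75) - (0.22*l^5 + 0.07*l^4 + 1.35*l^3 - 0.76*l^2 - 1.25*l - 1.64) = -3.94*l^5 + 2.85*l^4 - 2.61*l^3 + 0.0600000000000001*l^2 + 0.26*l + 3.39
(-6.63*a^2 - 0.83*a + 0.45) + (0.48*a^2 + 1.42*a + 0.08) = -6.15*a^2 + 0.59*a + 0.53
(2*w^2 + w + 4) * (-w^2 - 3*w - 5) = -2*w^4 - 7*w^3 - 17*w^2 - 17*w - 20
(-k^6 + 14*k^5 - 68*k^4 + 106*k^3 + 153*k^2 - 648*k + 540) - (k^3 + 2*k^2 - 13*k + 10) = -k^6 + 14*k^5 - 68*k^4 + 105*k^3 + 151*k^2 - 635*k + 530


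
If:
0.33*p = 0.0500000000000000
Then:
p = 0.15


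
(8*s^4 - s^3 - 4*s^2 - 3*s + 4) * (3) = 24*s^4 - 3*s^3 - 12*s^2 - 9*s + 12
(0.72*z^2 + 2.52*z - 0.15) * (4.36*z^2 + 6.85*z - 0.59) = 3.1392*z^4 + 15.9192*z^3 + 16.1832*z^2 - 2.5143*z + 0.0885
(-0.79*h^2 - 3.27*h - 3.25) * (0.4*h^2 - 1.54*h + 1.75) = -0.316*h^4 - 0.0913999999999999*h^3 + 2.3533*h^2 - 0.7175*h - 5.6875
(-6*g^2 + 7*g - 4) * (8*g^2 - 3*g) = -48*g^4 + 74*g^3 - 53*g^2 + 12*g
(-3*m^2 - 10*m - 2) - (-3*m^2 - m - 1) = -9*m - 1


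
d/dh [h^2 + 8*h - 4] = 2*h + 8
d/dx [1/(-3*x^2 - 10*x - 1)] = 2*(3*x + 5)/(3*x^2 + 10*x + 1)^2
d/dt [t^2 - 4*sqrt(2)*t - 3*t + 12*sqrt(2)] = 2*t - 4*sqrt(2) - 3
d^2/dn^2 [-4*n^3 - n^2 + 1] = -24*n - 2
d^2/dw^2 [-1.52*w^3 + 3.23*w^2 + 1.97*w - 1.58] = 6.46 - 9.12*w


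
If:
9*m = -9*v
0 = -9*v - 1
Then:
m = 1/9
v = -1/9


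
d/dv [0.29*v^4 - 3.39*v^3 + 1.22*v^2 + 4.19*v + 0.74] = 1.16*v^3 - 10.17*v^2 + 2.44*v + 4.19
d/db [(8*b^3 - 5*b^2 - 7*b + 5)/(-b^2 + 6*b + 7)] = (-8*b^4 + 96*b^3 + 131*b^2 - 60*b - 79)/(b^4 - 12*b^3 + 22*b^2 + 84*b + 49)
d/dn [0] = 0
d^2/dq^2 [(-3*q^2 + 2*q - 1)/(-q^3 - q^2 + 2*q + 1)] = 2*(3*q^6 - 6*q^5 + 18*q^4 + 29*q^3 - 6*q^2 - 9*q + 12)/(q^9 + 3*q^8 - 3*q^7 - 14*q^6 + 21*q^4 + 7*q^3 - 9*q^2 - 6*q - 1)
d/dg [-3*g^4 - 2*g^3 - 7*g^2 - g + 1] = -12*g^3 - 6*g^2 - 14*g - 1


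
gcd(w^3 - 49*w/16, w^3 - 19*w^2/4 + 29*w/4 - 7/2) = w - 7/4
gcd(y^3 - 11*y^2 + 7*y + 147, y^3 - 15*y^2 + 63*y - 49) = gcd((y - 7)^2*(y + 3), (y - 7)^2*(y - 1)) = y^2 - 14*y + 49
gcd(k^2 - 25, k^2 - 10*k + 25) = k - 5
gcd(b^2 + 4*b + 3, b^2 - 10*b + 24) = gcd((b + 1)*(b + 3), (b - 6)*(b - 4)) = 1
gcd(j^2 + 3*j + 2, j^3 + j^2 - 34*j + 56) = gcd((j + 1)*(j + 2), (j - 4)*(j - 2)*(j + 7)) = 1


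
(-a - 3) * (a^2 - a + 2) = -a^3 - 2*a^2 + a - 6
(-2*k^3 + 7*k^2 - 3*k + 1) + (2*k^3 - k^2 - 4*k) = 6*k^2 - 7*k + 1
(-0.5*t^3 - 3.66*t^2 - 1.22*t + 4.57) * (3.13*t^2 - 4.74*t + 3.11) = -1.565*t^5 - 9.0858*t^4 + 11.9748*t^3 + 8.7043*t^2 - 25.456*t + 14.2127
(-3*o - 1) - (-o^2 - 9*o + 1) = o^2 + 6*o - 2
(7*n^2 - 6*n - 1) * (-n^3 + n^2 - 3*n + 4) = -7*n^5 + 13*n^4 - 26*n^3 + 45*n^2 - 21*n - 4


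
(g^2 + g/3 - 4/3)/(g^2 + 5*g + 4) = (3*g^2 + g - 4)/(3*(g^2 + 5*g + 4))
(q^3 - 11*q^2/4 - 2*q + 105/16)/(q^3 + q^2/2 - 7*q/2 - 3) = (q^2 - 17*q/4 + 35/8)/(q^2 - q - 2)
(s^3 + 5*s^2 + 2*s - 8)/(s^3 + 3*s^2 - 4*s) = (s + 2)/s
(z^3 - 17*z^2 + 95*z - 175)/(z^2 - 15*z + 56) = (z^2 - 10*z + 25)/(z - 8)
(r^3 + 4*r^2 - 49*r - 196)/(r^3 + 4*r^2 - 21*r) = (r^2 - 3*r - 28)/(r*(r - 3))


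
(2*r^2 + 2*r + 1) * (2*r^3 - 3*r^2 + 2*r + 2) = 4*r^5 - 2*r^4 + 5*r^2 + 6*r + 2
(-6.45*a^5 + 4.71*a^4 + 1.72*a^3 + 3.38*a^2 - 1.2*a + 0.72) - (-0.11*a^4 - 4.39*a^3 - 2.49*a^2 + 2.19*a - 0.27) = -6.45*a^5 + 4.82*a^4 + 6.11*a^3 + 5.87*a^2 - 3.39*a + 0.99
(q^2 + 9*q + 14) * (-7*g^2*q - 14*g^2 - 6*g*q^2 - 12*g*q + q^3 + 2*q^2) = -7*g^2*q^3 - 77*g^2*q^2 - 224*g^2*q - 196*g^2 - 6*g*q^4 - 66*g*q^3 - 192*g*q^2 - 168*g*q + q^5 + 11*q^4 + 32*q^3 + 28*q^2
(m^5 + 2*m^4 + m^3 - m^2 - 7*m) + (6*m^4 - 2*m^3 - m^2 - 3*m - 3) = m^5 + 8*m^4 - m^3 - 2*m^2 - 10*m - 3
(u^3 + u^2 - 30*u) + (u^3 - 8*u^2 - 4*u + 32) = 2*u^3 - 7*u^2 - 34*u + 32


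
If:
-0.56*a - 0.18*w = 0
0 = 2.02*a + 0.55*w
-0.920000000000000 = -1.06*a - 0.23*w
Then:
No Solution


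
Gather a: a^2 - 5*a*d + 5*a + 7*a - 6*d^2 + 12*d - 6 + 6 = a^2 + a*(12 - 5*d) - 6*d^2 + 12*d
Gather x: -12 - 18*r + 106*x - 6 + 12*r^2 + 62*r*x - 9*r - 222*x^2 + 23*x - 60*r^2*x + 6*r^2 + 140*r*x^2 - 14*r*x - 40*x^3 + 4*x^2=18*r^2 - 27*r - 40*x^3 + x^2*(140*r - 218) + x*(-60*r^2 + 48*r + 129) - 18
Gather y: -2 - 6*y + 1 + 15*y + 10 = 9*y + 9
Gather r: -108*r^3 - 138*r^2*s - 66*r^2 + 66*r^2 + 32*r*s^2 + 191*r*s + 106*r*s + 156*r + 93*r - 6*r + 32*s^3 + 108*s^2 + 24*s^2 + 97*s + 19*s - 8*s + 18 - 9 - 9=-108*r^3 - 138*r^2*s + r*(32*s^2 + 297*s + 243) + 32*s^3 + 132*s^2 + 108*s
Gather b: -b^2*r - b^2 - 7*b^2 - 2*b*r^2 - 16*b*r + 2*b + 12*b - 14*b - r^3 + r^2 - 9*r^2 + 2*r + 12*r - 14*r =b^2*(-r - 8) + b*(-2*r^2 - 16*r) - r^3 - 8*r^2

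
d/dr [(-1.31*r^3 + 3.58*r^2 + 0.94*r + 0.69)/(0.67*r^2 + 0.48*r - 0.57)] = (-0.8777*r^4 - 1.2576*r^3 + 3.3287*r^2 - 5.0058*r - 0.867)/(0.4489*r^4 + 0.6432*r^3 - 0.5334*r^2 - 0.5472*r + 0.3249)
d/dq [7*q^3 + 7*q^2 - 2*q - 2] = 21*q^2 + 14*q - 2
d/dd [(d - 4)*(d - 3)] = 2*d - 7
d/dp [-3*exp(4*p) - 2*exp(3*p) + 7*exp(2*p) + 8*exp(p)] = (-12*exp(3*p) - 6*exp(2*p) + 14*exp(p) + 8)*exp(p)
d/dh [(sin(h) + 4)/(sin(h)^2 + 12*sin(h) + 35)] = (-8*sin(h) + cos(h)^2 - 14)*cos(h)/(sin(h)^2 + 12*sin(h) + 35)^2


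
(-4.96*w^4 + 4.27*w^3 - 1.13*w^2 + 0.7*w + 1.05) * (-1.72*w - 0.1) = 8.5312*w^5 - 6.8484*w^4 + 1.5166*w^3 - 1.091*w^2 - 1.876*w - 0.105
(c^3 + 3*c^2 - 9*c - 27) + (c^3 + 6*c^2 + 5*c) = 2*c^3 + 9*c^2 - 4*c - 27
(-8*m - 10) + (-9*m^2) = -9*m^2 - 8*m - 10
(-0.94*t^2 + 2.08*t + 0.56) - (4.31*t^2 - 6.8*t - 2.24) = -5.25*t^2 + 8.88*t + 2.8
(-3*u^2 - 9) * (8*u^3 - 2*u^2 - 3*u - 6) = -24*u^5 + 6*u^4 - 63*u^3 + 36*u^2 + 27*u + 54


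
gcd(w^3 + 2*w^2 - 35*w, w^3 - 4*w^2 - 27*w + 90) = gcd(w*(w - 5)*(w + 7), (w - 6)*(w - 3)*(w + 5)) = 1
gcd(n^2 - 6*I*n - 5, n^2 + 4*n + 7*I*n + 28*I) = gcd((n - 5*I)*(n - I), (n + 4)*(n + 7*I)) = 1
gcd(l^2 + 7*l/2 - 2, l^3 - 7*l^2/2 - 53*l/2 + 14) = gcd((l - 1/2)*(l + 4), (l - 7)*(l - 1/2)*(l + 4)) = l^2 + 7*l/2 - 2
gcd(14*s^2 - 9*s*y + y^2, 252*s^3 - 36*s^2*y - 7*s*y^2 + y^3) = -7*s + y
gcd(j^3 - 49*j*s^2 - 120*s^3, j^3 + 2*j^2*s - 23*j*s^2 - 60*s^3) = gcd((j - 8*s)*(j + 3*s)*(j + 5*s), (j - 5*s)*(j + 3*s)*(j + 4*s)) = j + 3*s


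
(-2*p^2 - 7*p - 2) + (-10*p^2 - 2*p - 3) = -12*p^2 - 9*p - 5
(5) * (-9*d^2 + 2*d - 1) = -45*d^2 + 10*d - 5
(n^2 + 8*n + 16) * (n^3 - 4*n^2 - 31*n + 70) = n^5 + 4*n^4 - 47*n^3 - 242*n^2 + 64*n + 1120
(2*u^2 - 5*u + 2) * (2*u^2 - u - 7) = 4*u^4 - 12*u^3 - 5*u^2 + 33*u - 14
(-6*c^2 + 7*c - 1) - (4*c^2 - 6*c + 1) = -10*c^2 + 13*c - 2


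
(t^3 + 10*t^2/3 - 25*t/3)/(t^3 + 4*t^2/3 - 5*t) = (t + 5)/(t + 3)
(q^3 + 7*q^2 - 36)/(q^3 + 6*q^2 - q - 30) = (q + 6)/(q + 5)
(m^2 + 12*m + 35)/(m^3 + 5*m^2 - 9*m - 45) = (m + 7)/(m^2 - 9)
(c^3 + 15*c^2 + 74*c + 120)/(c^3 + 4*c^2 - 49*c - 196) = (c^2 + 11*c + 30)/(c^2 - 49)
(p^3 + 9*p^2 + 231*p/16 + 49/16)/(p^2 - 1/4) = (16*p^3 + 144*p^2 + 231*p + 49)/(4*(4*p^2 - 1))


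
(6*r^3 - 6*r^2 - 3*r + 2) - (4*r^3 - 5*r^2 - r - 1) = 2*r^3 - r^2 - 2*r + 3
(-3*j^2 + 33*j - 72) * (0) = 0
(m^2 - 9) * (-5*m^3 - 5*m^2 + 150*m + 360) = -5*m^5 - 5*m^4 + 195*m^3 + 405*m^2 - 1350*m - 3240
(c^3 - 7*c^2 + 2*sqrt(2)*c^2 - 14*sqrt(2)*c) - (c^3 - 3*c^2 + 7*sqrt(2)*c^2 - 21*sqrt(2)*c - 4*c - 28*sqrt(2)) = -5*sqrt(2)*c^2 - 4*c^2 + 4*c + 7*sqrt(2)*c + 28*sqrt(2)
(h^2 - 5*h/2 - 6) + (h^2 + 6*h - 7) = 2*h^2 + 7*h/2 - 13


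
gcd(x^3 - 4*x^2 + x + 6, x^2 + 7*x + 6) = x + 1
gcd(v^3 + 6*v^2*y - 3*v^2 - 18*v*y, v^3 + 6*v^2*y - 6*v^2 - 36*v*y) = v^2 + 6*v*y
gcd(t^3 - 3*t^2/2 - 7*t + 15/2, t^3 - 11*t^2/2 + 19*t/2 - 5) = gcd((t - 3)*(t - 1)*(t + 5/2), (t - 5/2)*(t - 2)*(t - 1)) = t - 1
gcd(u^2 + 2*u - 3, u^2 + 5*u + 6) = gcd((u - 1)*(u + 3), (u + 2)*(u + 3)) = u + 3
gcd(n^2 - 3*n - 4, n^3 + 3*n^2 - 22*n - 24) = n^2 - 3*n - 4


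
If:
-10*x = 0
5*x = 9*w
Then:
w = 0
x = 0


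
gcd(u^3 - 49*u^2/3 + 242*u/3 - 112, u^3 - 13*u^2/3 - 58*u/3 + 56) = u^2 - 25*u/3 + 14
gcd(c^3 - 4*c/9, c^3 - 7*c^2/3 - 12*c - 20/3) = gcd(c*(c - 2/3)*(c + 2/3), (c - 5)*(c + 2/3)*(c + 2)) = c + 2/3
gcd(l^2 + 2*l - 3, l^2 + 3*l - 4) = l - 1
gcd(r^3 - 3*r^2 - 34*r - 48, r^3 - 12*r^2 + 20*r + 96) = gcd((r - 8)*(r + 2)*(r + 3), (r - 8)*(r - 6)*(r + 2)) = r^2 - 6*r - 16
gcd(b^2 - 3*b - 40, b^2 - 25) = b + 5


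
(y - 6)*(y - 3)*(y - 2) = y^3 - 11*y^2 + 36*y - 36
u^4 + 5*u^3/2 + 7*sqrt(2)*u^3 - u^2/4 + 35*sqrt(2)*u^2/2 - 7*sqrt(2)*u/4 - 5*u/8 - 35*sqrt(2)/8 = (u - 1/2)*(u + 1/2)*(u + 5/2)*(u + 7*sqrt(2))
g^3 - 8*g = g*(g - 2*sqrt(2))*(g + 2*sqrt(2))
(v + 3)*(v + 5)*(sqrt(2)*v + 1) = sqrt(2)*v^3 + v^2 + 8*sqrt(2)*v^2 + 8*v + 15*sqrt(2)*v + 15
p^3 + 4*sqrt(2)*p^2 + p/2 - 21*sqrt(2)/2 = (p - sqrt(2))*(p + 3*sqrt(2)/2)*(p + 7*sqrt(2)/2)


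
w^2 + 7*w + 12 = (w + 3)*(w + 4)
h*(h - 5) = h^2 - 5*h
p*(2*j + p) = 2*j*p + p^2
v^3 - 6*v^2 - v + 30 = (v - 5)*(v - 3)*(v + 2)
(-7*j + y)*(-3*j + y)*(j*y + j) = 21*j^3*y + 21*j^3 - 10*j^2*y^2 - 10*j^2*y + j*y^3 + j*y^2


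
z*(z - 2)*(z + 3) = z^3 + z^2 - 6*z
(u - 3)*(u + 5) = u^2 + 2*u - 15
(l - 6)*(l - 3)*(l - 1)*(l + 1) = l^4 - 9*l^3 + 17*l^2 + 9*l - 18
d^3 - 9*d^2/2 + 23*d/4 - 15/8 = (d - 5/2)*(d - 3/2)*(d - 1/2)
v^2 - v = v*(v - 1)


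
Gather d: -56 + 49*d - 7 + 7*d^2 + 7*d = 7*d^2 + 56*d - 63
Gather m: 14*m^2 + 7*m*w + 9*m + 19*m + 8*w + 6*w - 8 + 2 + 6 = 14*m^2 + m*(7*w + 28) + 14*w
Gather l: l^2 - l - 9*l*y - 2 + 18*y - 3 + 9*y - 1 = l^2 + l*(-9*y - 1) + 27*y - 6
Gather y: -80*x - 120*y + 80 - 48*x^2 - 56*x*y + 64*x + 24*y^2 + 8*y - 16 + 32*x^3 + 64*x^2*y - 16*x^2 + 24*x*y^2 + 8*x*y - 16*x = 32*x^3 - 64*x^2 - 32*x + y^2*(24*x + 24) + y*(64*x^2 - 48*x - 112) + 64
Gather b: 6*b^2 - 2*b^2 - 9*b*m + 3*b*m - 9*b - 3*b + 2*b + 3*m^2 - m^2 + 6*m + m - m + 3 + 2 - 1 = 4*b^2 + b*(-6*m - 10) + 2*m^2 + 6*m + 4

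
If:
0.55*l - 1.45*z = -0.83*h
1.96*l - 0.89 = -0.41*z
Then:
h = 1.88560363904598*z - 0.300897467420703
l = 0.454081632653061 - 0.209183673469388*z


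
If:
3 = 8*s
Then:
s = 3/8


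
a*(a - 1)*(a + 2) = a^3 + a^2 - 2*a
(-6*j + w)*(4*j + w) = -24*j^2 - 2*j*w + w^2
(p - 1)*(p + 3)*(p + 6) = p^3 + 8*p^2 + 9*p - 18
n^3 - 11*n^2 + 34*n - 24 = (n - 6)*(n - 4)*(n - 1)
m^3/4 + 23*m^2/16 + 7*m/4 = m*(m/4 + 1)*(m + 7/4)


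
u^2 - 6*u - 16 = (u - 8)*(u + 2)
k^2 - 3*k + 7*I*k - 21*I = (k - 3)*(k + 7*I)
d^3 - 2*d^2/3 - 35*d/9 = d*(d - 7/3)*(d + 5/3)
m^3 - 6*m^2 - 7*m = m*(m - 7)*(m + 1)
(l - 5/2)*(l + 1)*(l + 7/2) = l^3 + 2*l^2 - 31*l/4 - 35/4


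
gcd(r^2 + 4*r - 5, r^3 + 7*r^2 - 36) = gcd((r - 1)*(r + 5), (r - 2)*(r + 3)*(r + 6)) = 1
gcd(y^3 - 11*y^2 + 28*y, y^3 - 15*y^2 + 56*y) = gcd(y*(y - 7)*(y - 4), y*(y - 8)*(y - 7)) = y^2 - 7*y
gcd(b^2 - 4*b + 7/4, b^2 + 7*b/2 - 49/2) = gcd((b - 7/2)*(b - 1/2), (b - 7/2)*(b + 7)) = b - 7/2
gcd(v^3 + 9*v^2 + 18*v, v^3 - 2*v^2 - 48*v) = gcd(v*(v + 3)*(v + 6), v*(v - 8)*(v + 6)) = v^2 + 6*v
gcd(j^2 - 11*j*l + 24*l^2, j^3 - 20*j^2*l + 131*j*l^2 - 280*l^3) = j - 8*l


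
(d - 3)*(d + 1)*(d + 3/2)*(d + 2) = d^4 + 3*d^3/2 - 7*d^2 - 33*d/2 - 9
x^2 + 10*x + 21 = (x + 3)*(x + 7)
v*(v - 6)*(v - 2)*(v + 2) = v^4 - 6*v^3 - 4*v^2 + 24*v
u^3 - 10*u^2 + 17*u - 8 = (u - 8)*(u - 1)^2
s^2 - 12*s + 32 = (s - 8)*(s - 4)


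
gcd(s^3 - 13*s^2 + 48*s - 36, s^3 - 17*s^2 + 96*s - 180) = s^2 - 12*s + 36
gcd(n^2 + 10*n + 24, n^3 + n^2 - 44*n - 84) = n + 6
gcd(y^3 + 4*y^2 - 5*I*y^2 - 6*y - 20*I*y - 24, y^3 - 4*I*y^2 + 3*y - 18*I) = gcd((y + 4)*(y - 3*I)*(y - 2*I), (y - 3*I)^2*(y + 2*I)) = y - 3*I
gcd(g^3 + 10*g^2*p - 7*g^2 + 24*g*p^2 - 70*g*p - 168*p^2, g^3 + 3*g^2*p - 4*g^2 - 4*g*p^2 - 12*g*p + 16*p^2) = g + 4*p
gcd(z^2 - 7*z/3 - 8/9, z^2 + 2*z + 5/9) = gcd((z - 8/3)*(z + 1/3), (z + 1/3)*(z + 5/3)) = z + 1/3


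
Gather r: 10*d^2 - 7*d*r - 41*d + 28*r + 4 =10*d^2 - 41*d + r*(28 - 7*d) + 4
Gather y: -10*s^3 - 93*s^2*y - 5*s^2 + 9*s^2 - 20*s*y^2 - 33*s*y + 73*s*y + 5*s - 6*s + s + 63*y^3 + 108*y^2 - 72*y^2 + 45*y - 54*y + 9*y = -10*s^3 + 4*s^2 + 63*y^3 + y^2*(36 - 20*s) + y*(-93*s^2 + 40*s)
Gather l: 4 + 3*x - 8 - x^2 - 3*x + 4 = -x^2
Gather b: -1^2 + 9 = 8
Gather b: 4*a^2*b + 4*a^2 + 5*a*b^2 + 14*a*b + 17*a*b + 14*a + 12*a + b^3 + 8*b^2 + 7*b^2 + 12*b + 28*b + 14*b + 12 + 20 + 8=4*a^2 + 26*a + b^3 + b^2*(5*a + 15) + b*(4*a^2 + 31*a + 54) + 40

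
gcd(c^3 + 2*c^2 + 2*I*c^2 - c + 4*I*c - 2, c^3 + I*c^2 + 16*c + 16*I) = c + I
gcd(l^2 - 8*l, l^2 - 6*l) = l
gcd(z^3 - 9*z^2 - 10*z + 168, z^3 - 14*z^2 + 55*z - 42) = z^2 - 13*z + 42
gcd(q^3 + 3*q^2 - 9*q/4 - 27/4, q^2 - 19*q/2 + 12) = q - 3/2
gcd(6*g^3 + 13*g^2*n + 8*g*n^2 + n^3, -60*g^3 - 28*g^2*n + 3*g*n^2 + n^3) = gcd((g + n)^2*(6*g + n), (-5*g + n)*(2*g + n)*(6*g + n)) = 6*g + n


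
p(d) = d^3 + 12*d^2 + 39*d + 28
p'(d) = 3*d^2 + 24*d + 39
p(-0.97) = 0.55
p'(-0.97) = 18.54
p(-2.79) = -9.12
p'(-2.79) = -4.61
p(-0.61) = 8.45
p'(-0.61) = 25.48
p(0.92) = 74.82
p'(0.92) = 63.62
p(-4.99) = 7.94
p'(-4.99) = -6.06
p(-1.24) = -3.82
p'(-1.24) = 13.85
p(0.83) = 69.21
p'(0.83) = 60.99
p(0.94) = 76.09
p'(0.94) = 64.21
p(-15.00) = -1232.00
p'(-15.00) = 354.00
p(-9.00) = -80.00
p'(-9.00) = 66.00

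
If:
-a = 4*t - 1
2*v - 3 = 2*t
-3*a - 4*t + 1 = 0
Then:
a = 0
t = 1/4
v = 7/4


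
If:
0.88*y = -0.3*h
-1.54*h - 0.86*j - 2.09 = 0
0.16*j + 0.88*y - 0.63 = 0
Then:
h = -1.74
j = 0.68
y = 0.59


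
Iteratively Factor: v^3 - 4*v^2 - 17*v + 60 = (v - 3)*(v^2 - v - 20) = (v - 3)*(v + 4)*(v - 5)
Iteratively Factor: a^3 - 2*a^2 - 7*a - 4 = (a - 4)*(a^2 + 2*a + 1) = (a - 4)*(a + 1)*(a + 1)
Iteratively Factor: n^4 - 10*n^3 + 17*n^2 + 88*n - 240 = (n - 4)*(n^3 - 6*n^2 - 7*n + 60) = (n - 4)^2*(n^2 - 2*n - 15) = (n - 5)*(n - 4)^2*(n + 3)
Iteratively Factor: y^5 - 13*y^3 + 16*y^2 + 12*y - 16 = (y + 4)*(y^4 - 4*y^3 + 3*y^2 + 4*y - 4) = (y - 2)*(y + 4)*(y^3 - 2*y^2 - y + 2) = (y - 2)^2*(y + 4)*(y^2 - 1) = (y - 2)^2*(y - 1)*(y + 4)*(y + 1)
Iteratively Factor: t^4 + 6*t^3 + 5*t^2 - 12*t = (t)*(t^3 + 6*t^2 + 5*t - 12) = t*(t + 3)*(t^2 + 3*t - 4) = t*(t + 3)*(t + 4)*(t - 1)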